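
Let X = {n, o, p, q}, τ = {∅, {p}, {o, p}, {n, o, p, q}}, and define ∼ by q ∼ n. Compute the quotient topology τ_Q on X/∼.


X/∼ = {[n=q], [o], [p]}; |τ_Q| = 4.

Equivalence classes: [n=q], [o], [p].
Quotient map π: X → X/∼ sends n ↦ [n=q], o ↦ [o], p ↦ [p], q ↦ [n=q].
For each subset V ⊆ X/∼, compute π^{-1}(V) ⊆ X and check whether π^{-1}(V) ∈ τ. V is open in τ_Q iff π^{-1}(V) ∈ τ.
  V = {}: π^{-1}(V) = ∅ ∈ τ ✓.
  V = {[n=q]}: π^{-1}(V) = {n, q} ∉ τ ✗.
  V = {[o]}: π^{-1}(V) = {o} ∉ τ ✗.
  V = {[n=q], [o]}: π^{-1}(V) = {n, o, q} ∉ τ ✗.
  V = {[p]}: π^{-1}(V) = {p} ∈ τ ✓.
  V = {[n=q], [p]}: π^{-1}(V) = {n, p, q} ∉ τ ✗.
  V = {[o], [p]}: π^{-1}(V) = {o, p} ∈ τ ✓.
  V = {[n=q], [o], [p]}: π^{-1}(V) = {n, o, p, q} ∈ τ ✓.
Open sets in the quotient: τ_Q = {{}, {[p]}, {[o], [p]}, {[n=q], [o], [p]}} (4 elements).


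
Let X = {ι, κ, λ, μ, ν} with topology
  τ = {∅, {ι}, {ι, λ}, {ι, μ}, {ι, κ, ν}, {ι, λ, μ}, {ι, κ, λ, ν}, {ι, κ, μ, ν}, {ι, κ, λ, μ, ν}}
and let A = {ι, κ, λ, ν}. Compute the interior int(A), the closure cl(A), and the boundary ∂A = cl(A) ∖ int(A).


int(A) = {ι, κ, λ, ν}, cl(A) = {ι, κ, λ, μ, ν}, ∂A = {μ}.

Closed sets in (X, τ) are complements of opens:
  closed(X, τ) = {∅, {λ}, {μ}, {κ, ν}, {λ, μ}, {κ, λ, ν}, {κ, μ, ν}, {κ, λ, μ, ν}, {ι, κ, λ, μ, ν}}.
int(A) = ⋃ {U ∈ τ : U ⊆ A}. Opens contained in A: ∅, {ι}, {ι, λ}, {ι, κ, ν}, {ι, κ, λ, ν}.
Taking the union of these: int(A) = {ι, κ, λ, ν}.
cl(A) = ⋂ {C closed : A ⊆ C}. Closed sets containing A: {ι, κ, λ, μ, ν}.
Intersecting these: cl(A) = {ι, κ, λ, μ, ν}.
∂A = cl(A) ∖ int(A) = {ι, κ, λ, μ, ν} ∖ {ι, κ, λ, ν} = {μ}.


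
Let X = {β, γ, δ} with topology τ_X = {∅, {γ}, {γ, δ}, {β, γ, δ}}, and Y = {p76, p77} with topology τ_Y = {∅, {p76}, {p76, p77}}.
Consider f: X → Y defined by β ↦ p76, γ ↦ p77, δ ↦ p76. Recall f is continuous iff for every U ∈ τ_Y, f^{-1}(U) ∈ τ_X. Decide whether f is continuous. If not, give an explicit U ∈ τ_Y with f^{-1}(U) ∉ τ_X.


f is NOT continuous.

Compute f^{-1}(U) for each U ∈ τ_Y:
  U = ∅: f^{-1}(U) = ∅ ∈ τ_X ✓.
  U = {p76}: f^{-1}(U) = {β, δ} ∉ τ_X ✗.
  U = {p76, p77}: f^{-1}(U) = {β, γ, δ} ∈ τ_X ✓.
Found U = {p76} with f^{-1}(U) = {β, δ} not in τ_X. Therefore f is NOT continuous.


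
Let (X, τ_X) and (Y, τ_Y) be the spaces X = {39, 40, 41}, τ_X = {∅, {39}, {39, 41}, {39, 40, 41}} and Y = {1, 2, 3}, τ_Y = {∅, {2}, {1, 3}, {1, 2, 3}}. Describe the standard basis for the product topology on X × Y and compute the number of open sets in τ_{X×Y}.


Basis B = {∅ × ∅, {39} × {2}, {39} × {1, 3}, {39, 41} × {2}, {39} × {1, 2, 3}, {39, 40, 41} × {2}, {39, 41} × {1, 3}, {39, 41} × {1, 2, 3}, {39, 40, 41} × {1, 3}, {39, 40, 41} × {1, 2, 3}}; |τ_{X×Y}| = 16.

Enumerate products U × V with U ∈ τ_X, V ∈ τ_Y (deduplicated):
  ∅ × ∅ = {} (∅)
  {39} × {2} = {(39,2)}
  {39} × {1, 3} = {(39,1), (39,3)}
  {39, 41} × {2} = {(39,2), (41,2)}
  {39} × {1, 2, 3} = {(39,1), (39,2), (39,3)}
  {39, 40, 41} × {2} = {(39,2), (40,2), (41,2)}
  {39, 41} × {1, 3} = {(39,1), (39,3), (41,1), (41,3)}
  {39, 41} × {1, 2, 3} = {(39,1), (39,2), (39,3), (41,1), (41,2), (41,3)}
  {39, 40, 41} × {1, 3} = {(39,1), (39,3), (40,1), (40,3), (41,1), (41,3)}
  {39, 40, 41} × {1, 2, 3} = {(39,1), (39,2), (39,3), (40,1), (40,2), (40,3), (41,1), (41,2), (41,3)}
These 10 distinct sets form the basis B.
Close under arbitrary unions to get τ_{X×Y}; counting gives |τ_{X×Y}| = 16.


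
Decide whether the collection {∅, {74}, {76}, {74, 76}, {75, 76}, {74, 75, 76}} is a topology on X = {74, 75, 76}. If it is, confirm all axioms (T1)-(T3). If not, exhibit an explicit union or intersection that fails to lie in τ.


τ IS a topology on X.

Axiom (T1): ∅ ∈ τ? Yes; X ∈ τ? Yes.
Axiom (T2/T3): check pairwise unions and intersections of members of τ.
All pairwise intersections and unions checked — each lies in τ. Therefore τ satisfies (T1), (T2), (T3): it IS a topology on X.


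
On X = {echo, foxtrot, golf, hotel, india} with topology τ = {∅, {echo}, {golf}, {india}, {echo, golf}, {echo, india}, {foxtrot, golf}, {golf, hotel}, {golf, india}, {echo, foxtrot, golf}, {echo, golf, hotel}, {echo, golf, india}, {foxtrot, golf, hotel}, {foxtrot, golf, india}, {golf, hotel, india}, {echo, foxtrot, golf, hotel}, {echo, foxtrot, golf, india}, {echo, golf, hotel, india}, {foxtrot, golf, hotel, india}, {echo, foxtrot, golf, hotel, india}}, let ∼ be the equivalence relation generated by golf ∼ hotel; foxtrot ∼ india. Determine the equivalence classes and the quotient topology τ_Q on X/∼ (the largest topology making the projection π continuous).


X/∼ = {[echo], [foxtrot=india], [golf=hotel]}; |τ_Q| = 6.

Equivalence classes: [echo], [foxtrot=india], [golf=hotel].
Quotient map π: X → X/∼ sends echo ↦ [echo], foxtrot ↦ [foxtrot=india], golf ↦ [golf=hotel], hotel ↦ [golf=hotel], india ↦ [foxtrot=india].
For each subset V ⊆ X/∼, compute π^{-1}(V) ⊆ X and check whether π^{-1}(V) ∈ τ. V is open in τ_Q iff π^{-1}(V) ∈ τ.
  V = {}: π^{-1}(V) = ∅ ∈ τ ✓.
  V = {[echo]}: π^{-1}(V) = {echo} ∈ τ ✓.
  V = {[foxtrot=india]}: π^{-1}(V) = {foxtrot, india} ∉ τ ✗.
  V = {[echo], [foxtrot=india]}: π^{-1}(V) = {echo, foxtrot, india} ∉ τ ✗.
  V = {[golf=hotel]}: π^{-1}(V) = {golf, hotel} ∈ τ ✓.
  V = {[echo], [golf=hotel]}: π^{-1}(V) = {echo, golf, hotel} ∈ τ ✓.
  V = {[foxtrot=india], [golf=hotel]}: π^{-1}(V) = {foxtrot, golf, hotel, india} ∈ τ ✓.
  V = {[echo], [foxtrot=india], [golf=hotel]}: π^{-1}(V) = {echo, foxtrot, golf, hotel, india} ∈ τ ✓.
Open sets in the quotient: τ_Q = {{}, {[echo]}, {[golf=hotel]}, {[echo], [golf=hotel]}, {[foxtrot=india], [golf=hotel]}, {[echo], [foxtrot=india], [golf=hotel]}} (6 elements).


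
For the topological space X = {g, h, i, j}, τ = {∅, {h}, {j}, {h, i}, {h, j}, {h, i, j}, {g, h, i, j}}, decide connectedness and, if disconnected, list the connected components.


(X, τ) is connected.

Find clopen sets (U ∈ τ with X ∖ U ∈ τ):
  U = ∅, X ∖ U = {g, h, i, j} — both open, so U is clopen.
  U = {g, h, i, j}, X ∖ U = ∅ — both open, so U is clopen.
Only trivial clopens (∅ and X) exist, so (X, τ) is connected.
Compute connected components by grouping points that agree on all clopens:
  component: {g, h, i, j}


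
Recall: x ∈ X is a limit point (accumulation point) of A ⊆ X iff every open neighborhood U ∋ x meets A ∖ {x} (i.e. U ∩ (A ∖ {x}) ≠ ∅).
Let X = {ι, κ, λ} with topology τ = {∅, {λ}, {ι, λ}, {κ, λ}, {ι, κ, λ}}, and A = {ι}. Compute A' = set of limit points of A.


A' = ∅

For each x ∈ X, list the open sets U ∈ τ with x ∈ U, then check whether U ∩ (A ∖ {x}) ≠ ∅ for every such U.
  x = ι: open {ι, λ} ∋ x has {ι, λ} ∩ (A ∖ {ι}) = ∅, so x is NOT a limit point.
  x = κ: open {κ, λ} ∋ x has {κ, λ} ∩ (A ∖ {κ}) = ∅, so x is NOT a limit point.
  x = λ: open {λ} ∋ x has {λ} ∩ (A ∖ {λ}) = ∅, so x is NOT a limit point.
Collecting: A' = ∅.


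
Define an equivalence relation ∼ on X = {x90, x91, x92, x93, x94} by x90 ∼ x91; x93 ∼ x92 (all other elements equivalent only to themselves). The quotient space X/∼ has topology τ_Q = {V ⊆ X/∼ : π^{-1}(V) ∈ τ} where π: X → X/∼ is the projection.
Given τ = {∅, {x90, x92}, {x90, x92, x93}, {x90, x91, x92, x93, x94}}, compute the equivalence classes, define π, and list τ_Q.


X/∼ = {[x90=x91], [x92=x93], [x94]}; |τ_Q| = 2.

Equivalence classes: [x90=x91], [x92=x93], [x94].
Quotient map π: X → X/∼ sends x90 ↦ [x90=x91], x91 ↦ [x90=x91], x92 ↦ [x92=x93], x93 ↦ [x92=x93], x94 ↦ [x94].
For each subset V ⊆ X/∼, compute π^{-1}(V) ⊆ X and check whether π^{-1}(V) ∈ τ. V is open in τ_Q iff π^{-1}(V) ∈ τ.
  V = {}: π^{-1}(V) = ∅ ∈ τ ✓.
  V = {[x90=x91]}: π^{-1}(V) = {x90, x91} ∉ τ ✗.
  V = {[x92=x93]}: π^{-1}(V) = {x92, x93} ∉ τ ✗.
  V = {[x90=x91], [x92=x93]}: π^{-1}(V) = {x90, x91, x92, x93} ∉ τ ✗.
  V = {[x94]}: π^{-1}(V) = {x94} ∉ τ ✗.
  V = {[x90=x91], [x94]}: π^{-1}(V) = {x90, x91, x94} ∉ τ ✗.
  V = {[x92=x93], [x94]}: π^{-1}(V) = {x92, x93, x94} ∉ τ ✗.
  V = {[x90=x91], [x92=x93], [x94]}: π^{-1}(V) = {x90, x91, x92, x93, x94} ∈ τ ✓.
Open sets in the quotient: τ_Q = {{}, {[x90=x91], [x92=x93], [x94]}} (2 elements).


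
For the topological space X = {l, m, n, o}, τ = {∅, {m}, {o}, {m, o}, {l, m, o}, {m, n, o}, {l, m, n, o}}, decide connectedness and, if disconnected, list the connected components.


(X, τ) is connected.

Find clopen sets (U ∈ τ with X ∖ U ∈ τ):
  U = ∅, X ∖ U = {l, m, n, o} — both open, so U is clopen.
  U = {l, m, n, o}, X ∖ U = ∅ — both open, so U is clopen.
Only trivial clopens (∅ and X) exist, so (X, τ) is connected.
Compute connected components by grouping points that agree on all clopens:
  component: {l, m, n, o}


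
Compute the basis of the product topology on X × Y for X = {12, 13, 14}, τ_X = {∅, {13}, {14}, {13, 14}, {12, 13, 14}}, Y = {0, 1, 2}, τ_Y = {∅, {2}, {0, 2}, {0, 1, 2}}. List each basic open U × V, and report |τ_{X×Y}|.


Basis B = {∅ × ∅, {13} × {2}, {14} × {2}, {13} × {0, 2}, {13, 14} × {2}, {14} × {0, 2}, {12, 13, 14} × {2}, {13} × {0, 1, 2}, {14} × {0, 1, 2}, {13, 14} × {0, 2}, {12, 13, 14} × {0, 2}, {13, 14} × {0, 1, 2}, {12, 13, 14} × {0, 1, 2}}; |τ_{X×Y}| = 30.

Enumerate products U × V with U ∈ τ_X, V ∈ τ_Y (deduplicated):
  ∅ × ∅ = {} (∅)
  {13} × {2} = {(13,2)}
  {14} × {2} = {(14,2)}
  {13} × {0, 2} = {(13,0), (13,2)}
  {13, 14} × {2} = {(13,2), (14,2)}
  {14} × {0, 2} = {(14,0), (14,2)}
  {12, 13, 14} × {2} = {(12,2), (13,2), (14,2)}
  {13} × {0, 1, 2} = {(13,0), (13,1), (13,2)}
  {14} × {0, 1, 2} = {(14,0), (14,1), (14,2)}
  {13, 14} × {0, 2} = {(13,0), (13,2), (14,0), (14,2)}
  {12, 13, 14} × {0, 2} = {(12,0), (12,2), (13,0), (13,2), (14,0), (14,2)}
  {13, 14} × {0, 1, 2} = {(13,0), (13,1), (13,2), (14,0), (14,1), (14,2)}
  {12, 13, 14} × {0, 1, 2} = {(12,0), (12,1), (12,2), (13,0), (13,1), (13,2), (14,0), (14,1), (14,2)}
These 13 distinct sets form the basis B.
Close under arbitrary unions to get τ_{X×Y}; counting gives |τ_{X×Y}| = 30.


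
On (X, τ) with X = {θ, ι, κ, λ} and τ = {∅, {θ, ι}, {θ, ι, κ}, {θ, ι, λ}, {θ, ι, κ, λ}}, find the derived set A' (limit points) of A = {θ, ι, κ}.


A' = {θ, ι, κ, λ}

For each x ∈ X, list the open sets U ∈ τ with x ∈ U, then check whether U ∩ (A ∖ {x}) ≠ ∅ for every such U.
  x = θ: opens ∋ x are {θ, ι}, {θ, ι, κ}, {θ, ι, λ}, {θ, ι, κ, λ}; each meets A ∖ {θ}, so x IS a limit point.
  x = ι: opens ∋ x are {θ, ι}, {θ, ι, κ}, {θ, ι, λ}, {θ, ι, κ, λ}; each meets A ∖ {ι}, so x IS a limit point.
  x = κ: opens ∋ x are {θ, ι, κ}, {θ, ι, κ, λ}; each meets A ∖ {κ}, so x IS a limit point.
  x = λ: opens ∋ x are {θ, ι, λ}, {θ, ι, κ, λ}; each meets A ∖ {λ}, so x IS a limit point.
Collecting: A' = {θ, ι, κ, λ}.


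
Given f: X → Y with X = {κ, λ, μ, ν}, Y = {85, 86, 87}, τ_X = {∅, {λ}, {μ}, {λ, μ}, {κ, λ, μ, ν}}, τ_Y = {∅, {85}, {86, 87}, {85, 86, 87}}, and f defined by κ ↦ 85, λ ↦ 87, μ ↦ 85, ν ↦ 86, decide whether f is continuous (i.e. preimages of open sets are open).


f is NOT continuous.

Compute f^{-1}(U) for each U ∈ τ_Y:
  U = ∅: f^{-1}(U) = ∅ ∈ τ_X ✓.
  U = {85}: f^{-1}(U) = {κ, μ} ∉ τ_X ✗.
  U = {86, 87}: f^{-1}(U) = {λ, ν} ∉ τ_X ✗.
  U = {85, 86, 87}: f^{-1}(U) = {κ, λ, μ, ν} ∈ τ_X ✓.
Found U = {85} with f^{-1}(U) = {κ, μ} not in τ_X. Therefore f is NOT continuous.


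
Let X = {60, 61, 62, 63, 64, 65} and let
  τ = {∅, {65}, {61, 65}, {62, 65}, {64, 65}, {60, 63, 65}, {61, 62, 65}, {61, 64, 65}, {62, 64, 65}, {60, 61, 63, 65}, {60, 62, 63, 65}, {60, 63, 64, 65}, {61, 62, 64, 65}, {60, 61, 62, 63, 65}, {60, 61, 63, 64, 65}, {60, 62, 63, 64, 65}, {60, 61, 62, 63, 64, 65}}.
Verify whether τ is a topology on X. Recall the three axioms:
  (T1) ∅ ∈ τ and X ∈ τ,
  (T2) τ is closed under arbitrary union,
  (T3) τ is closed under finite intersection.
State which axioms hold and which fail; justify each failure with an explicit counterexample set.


τ IS a topology on X.

Axiom (T1): ∅ ∈ τ? Yes; X ∈ τ? Yes.
Axiom (T2/T3): check pairwise unions and intersections of members of τ.
All pairwise intersections and unions checked — each lies in τ. Therefore τ satisfies (T1), (T2), (T3): it IS a topology on X.


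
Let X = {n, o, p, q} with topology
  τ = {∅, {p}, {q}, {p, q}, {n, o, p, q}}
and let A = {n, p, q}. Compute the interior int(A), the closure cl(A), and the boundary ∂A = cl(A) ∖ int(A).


int(A) = {p, q}, cl(A) = {n, o, p, q}, ∂A = {n, o}.

Closed sets in (X, τ) are complements of opens:
  closed(X, τ) = {∅, {n, o}, {n, o, p}, {n, o, q}, {n, o, p, q}}.
int(A) = ⋃ {U ∈ τ : U ⊆ A}. Opens contained in A: ∅, {p}, {q}, {p, q}.
Taking the union of these: int(A) = {p, q}.
cl(A) = ⋂ {C closed : A ⊆ C}. Closed sets containing A: {n, o, p, q}.
Intersecting these: cl(A) = {n, o, p, q}.
∂A = cl(A) ∖ int(A) = {n, o, p, q} ∖ {p, q} = {n, o}.


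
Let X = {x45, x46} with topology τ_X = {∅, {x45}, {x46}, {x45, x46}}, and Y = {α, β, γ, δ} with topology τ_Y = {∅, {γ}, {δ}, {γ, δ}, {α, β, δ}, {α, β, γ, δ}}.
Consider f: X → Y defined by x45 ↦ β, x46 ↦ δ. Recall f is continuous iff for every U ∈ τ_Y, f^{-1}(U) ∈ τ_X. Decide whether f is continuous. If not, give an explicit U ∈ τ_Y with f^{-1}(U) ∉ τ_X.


f IS continuous.

Compute f^{-1}(U) for each U ∈ τ_Y:
  U = ∅: f^{-1}(U) = ∅ ∈ τ_X ✓.
  U = {γ}: f^{-1}(U) = ∅ ∈ τ_X ✓.
  U = {δ}: f^{-1}(U) = {x46} ∈ τ_X ✓.
  U = {γ, δ}: f^{-1}(U) = {x46} ∈ τ_X ✓.
  U = {α, β, δ}: f^{-1}(U) = {x45, x46} ∈ τ_X ✓.
  U = {α, β, γ, δ}: f^{-1}(U) = {x45, x46} ∈ τ_X ✓.
Every preimage lies in τ_X, so f IS continuous.


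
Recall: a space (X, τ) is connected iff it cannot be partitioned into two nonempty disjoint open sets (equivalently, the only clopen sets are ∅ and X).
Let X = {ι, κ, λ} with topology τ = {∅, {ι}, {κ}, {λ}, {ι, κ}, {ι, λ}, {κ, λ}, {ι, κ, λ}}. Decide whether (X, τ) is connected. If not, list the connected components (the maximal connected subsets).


(X, τ) is disconnected; components = [{ι}, {κ}, {λ}].

Find clopen sets (U ∈ τ with X ∖ U ∈ τ):
  U = ∅, X ∖ U = {ι, κ, λ} — both open, so U is clopen.
  U = {ι}, X ∖ U = {κ, λ} — both open, so U is clopen.
  U = {κ}, X ∖ U = {ι, λ} — both open, so U is clopen.
  U = {λ}, X ∖ U = {ι, κ} — both open, so U is clopen.
  U = {ι, κ}, X ∖ U = {λ} — both open, so U is clopen.
  U = {ι, λ}, X ∖ U = {κ} — both open, so U is clopen.
  U = {κ, λ}, X ∖ U = {ι} — both open, so U is clopen.
  U = {ι, κ, λ}, X ∖ U = ∅ — both open, so U is clopen.
Nontrivial clopen(s) exist: e.g. {ι, κ}. So (X, τ) is disconnected.
Compute connected components by grouping points that agree on all clopens:
  component: {ι}
  component: {κ}
  component: {λ}


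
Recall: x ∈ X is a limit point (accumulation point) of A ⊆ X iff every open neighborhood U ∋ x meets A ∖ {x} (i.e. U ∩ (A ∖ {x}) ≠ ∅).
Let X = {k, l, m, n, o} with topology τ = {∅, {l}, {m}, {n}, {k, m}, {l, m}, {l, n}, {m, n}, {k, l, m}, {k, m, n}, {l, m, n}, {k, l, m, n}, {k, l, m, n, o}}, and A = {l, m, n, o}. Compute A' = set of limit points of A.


A' = {k, o}

For each x ∈ X, list the open sets U ∈ τ with x ∈ U, then check whether U ∩ (A ∖ {x}) ≠ ∅ for every such U.
  x = k: opens ∋ x are {k, m}, {k, l, m}, {k, m, n}, {k, l, m, n}, {k, l, m, n, o}; each meets A ∖ {k}, so x IS a limit point.
  x = l: open {l} ∋ x has {l} ∩ (A ∖ {l}) = ∅, so x is NOT a limit point.
  x = m: open {m} ∋ x has {m} ∩ (A ∖ {m}) = ∅, so x is NOT a limit point.
  x = n: open {n} ∋ x has {n} ∩ (A ∖ {n}) = ∅, so x is NOT a limit point.
  x = o: opens ∋ x are {k, l, m, n, o}; each meets A ∖ {o}, so x IS a limit point.
Collecting: A' = {k, o}.


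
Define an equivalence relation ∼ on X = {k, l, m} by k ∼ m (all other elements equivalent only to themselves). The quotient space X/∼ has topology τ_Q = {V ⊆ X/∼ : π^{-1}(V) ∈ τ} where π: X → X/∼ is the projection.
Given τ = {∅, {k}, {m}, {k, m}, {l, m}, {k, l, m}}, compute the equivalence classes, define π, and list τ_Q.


X/∼ = {[k=m], [l]}; |τ_Q| = 3.

Equivalence classes: [k=m], [l].
Quotient map π: X → X/∼ sends k ↦ [k=m], l ↦ [l], m ↦ [k=m].
For each subset V ⊆ X/∼, compute π^{-1}(V) ⊆ X and check whether π^{-1}(V) ∈ τ. V is open in τ_Q iff π^{-1}(V) ∈ τ.
  V = {}: π^{-1}(V) = ∅ ∈ τ ✓.
  V = {[k=m]}: π^{-1}(V) = {k, m} ∈ τ ✓.
  V = {[l]}: π^{-1}(V) = {l} ∉ τ ✗.
  V = {[k=m], [l]}: π^{-1}(V) = {k, l, m} ∈ τ ✓.
Open sets in the quotient: τ_Q = {{}, {[k=m]}, {[k=m], [l]}} (3 elements).


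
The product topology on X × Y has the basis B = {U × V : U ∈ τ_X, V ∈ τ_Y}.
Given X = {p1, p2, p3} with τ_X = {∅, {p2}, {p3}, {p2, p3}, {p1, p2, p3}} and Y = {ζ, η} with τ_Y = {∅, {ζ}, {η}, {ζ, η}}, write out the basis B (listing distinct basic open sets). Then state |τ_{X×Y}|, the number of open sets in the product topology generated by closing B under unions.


Basis B = {∅ × ∅, {p2} × {ζ}, {p2} × {η}, {p3} × {ζ}, {p3} × {η}, {p2} × {ζ, η}, {p2, p3} × {ζ}, {p2, p3} × {η}, {p3} × {ζ, η}, {p1, p2, p3} × {ζ}, {p1, p2, p3} × {η}, {p2, p3} × {ζ, η}, {p1, p2, p3} × {ζ, η}}; |τ_{X×Y}| = 25.

Enumerate products U × V with U ∈ τ_X, V ∈ τ_Y (deduplicated):
  ∅ × ∅ = {} (∅)
  {p2} × {ζ} = {(p2,ζ)}
  {p2} × {η} = {(p2,η)}
  {p3} × {ζ} = {(p3,ζ)}
  {p3} × {η} = {(p3,η)}
  {p2} × {ζ, η} = {(p2,ζ), (p2,η)}
  {p2, p3} × {ζ} = {(p2,ζ), (p3,ζ)}
  {p2, p3} × {η} = {(p2,η), (p3,η)}
  {p3} × {ζ, η} = {(p3,ζ), (p3,η)}
  {p1, p2, p3} × {ζ} = {(p1,ζ), (p2,ζ), (p3,ζ)}
  {p1, p2, p3} × {η} = {(p1,η), (p2,η), (p3,η)}
  {p2, p3} × {ζ, η} = {(p2,ζ), (p2,η), (p3,ζ), (p3,η)}
  {p1, p2, p3} × {ζ, η} = {(p1,ζ), (p1,η), (p2,ζ), (p2,η), (p3,ζ), (p3,η)}
These 13 distinct sets form the basis B.
Close under arbitrary unions to get τ_{X×Y}; counting gives |τ_{X×Y}| = 25.


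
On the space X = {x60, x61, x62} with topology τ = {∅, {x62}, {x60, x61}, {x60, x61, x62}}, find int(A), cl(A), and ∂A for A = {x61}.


int(A) = ∅, cl(A) = {x60, x61}, ∂A = {x60, x61}.

Closed sets in (X, τ) are complements of opens:
  closed(X, τ) = {∅, {x62}, {x60, x61}, {x60, x61, x62}}.
int(A) = ⋃ {U ∈ τ : U ⊆ A}. Opens contained in A: ∅.
Taking the union of these: int(A) = ∅.
cl(A) = ⋂ {C closed : A ⊆ C}. Closed sets containing A: {x60, x61}, {x60, x61, x62}.
Intersecting these: cl(A) = {x60, x61}.
∂A = cl(A) ∖ int(A) = {x60, x61} ∖ ∅ = {x60, x61}.


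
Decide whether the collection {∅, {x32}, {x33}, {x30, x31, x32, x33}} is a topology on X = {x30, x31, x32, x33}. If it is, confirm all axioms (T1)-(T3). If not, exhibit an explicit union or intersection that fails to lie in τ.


τ is NOT a topology on X.

Axiom (T1): ∅ ∈ τ? Yes; X ∈ τ? Yes.
Axiom (T2/T3): check pairwise unions and intersections of members of τ.
Counterexample for (T2): {x32} ∪ {x33} = {x32, x33} ∉ τ. Therefore τ is NOT a topology.


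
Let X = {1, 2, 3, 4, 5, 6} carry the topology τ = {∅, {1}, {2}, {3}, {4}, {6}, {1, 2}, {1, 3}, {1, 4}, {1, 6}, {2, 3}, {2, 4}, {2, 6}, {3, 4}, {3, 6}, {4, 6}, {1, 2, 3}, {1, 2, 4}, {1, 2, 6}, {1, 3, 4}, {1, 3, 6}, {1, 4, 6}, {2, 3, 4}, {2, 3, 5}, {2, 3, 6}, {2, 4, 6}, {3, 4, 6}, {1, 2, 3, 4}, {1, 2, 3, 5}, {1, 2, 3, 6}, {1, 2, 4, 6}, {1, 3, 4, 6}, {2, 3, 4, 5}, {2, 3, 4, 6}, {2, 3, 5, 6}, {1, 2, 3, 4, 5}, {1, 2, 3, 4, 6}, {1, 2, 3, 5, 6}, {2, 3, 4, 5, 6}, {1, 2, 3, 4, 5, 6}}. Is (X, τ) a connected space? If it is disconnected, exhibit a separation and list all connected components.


(X, τ) is disconnected; components = [{1}, {4}, {6}, {2, 3, 5}].

Find clopen sets (U ∈ τ with X ∖ U ∈ τ):
  U = ∅, X ∖ U = {1, 2, 3, 4, 5, 6} — both open, so U is clopen.
  U = {1}, X ∖ U = {2, 3, 4, 5, 6} — both open, so U is clopen.
  U = {4}, X ∖ U = {1, 2, 3, 5, 6} — both open, so U is clopen.
  U = {6}, X ∖ U = {1, 2, 3, 4, 5} — both open, so U is clopen.
  U = {1, 4}, X ∖ U = {2, 3, 5, 6} — both open, so U is clopen.
  U = {1, 6}, X ∖ U = {2, 3, 4, 5} — both open, so U is clopen.
  U = {4, 6}, X ∖ U = {1, 2, 3, 5} — both open, so U is clopen.
  U = {1, 4, 6}, X ∖ U = {2, 3, 5} — both open, so U is clopen.
  U = {2, 3, 5}, X ∖ U = {1, 4, 6} — both open, so U is clopen.
  U = {1, 2, 3, 5}, X ∖ U = {4, 6} — both open, so U is clopen.
  U = {2, 3, 4, 5}, X ∖ U = {1, 6} — both open, so U is clopen.
  U = {2, 3, 5, 6}, X ∖ U = {1, 4} — both open, so U is clopen.
  U = {1, 2, 3, 4, 5}, X ∖ U = {6} — both open, so U is clopen.
  U = {1, 2, 3, 5, 6}, X ∖ U = {4} — both open, so U is clopen.
  U = {2, 3, 4, 5, 6}, X ∖ U = {1} — both open, so U is clopen.
  U = {1, 2, 3, 4, 5, 6}, X ∖ U = ∅ — both open, so U is clopen.
Nontrivial clopen(s) exist: e.g. {1, 4}. So (X, τ) is disconnected.
Compute connected components by grouping points that agree on all clopens:
  component: {1}
  component: {4}
  component: {6}
  component: {2, 3, 5}


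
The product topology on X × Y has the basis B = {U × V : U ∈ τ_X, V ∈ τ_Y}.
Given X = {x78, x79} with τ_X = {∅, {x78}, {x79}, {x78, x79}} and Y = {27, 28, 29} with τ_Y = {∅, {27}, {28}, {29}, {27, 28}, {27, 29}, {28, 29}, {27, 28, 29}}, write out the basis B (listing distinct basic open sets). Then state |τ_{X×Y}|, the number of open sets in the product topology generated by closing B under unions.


Basis B = {∅ × ∅, {x78} × {27}, {x78} × {28}, {x78} × {29}, {x79} × {27}, {x79} × {28}, {x79} × {29}, {x78} × {27, 28}, {x78} × {27, 29}, {x78, x79} × {27}, {x78} × {28, 29}, {x78, x79} × {28}, {x78, x79} × {29}, {x79} × {27, 28}, {x79} × {27, 29}, {x79} × {28, 29}, {x78} × {27, 28, 29}, {x79} × {27, 28, 29}, {x78, x79} × {27, 28}, {x78, x79} × {27, 29}, {x78, x79} × {28, 29}, {x78, x79} × {27, 28, 29}}; |τ_{X×Y}| = 64.

Enumerate products U × V with U ∈ τ_X, V ∈ τ_Y (deduplicated):
  ∅ × ∅ = {} (∅)
  {x78} × {27} = {(x78,27)}
  {x78} × {28} = {(x78,28)}
  {x78} × {29} = {(x78,29)}
  {x79} × {27} = {(x79,27)}
  {x79} × {28} = {(x79,28)}
  {x79} × {29} = {(x79,29)}
  {x78} × {27, 28} = {(x78,27), (x78,28)}
  {x78} × {27, 29} = {(x78,27), (x78,29)}
  {x78, x79} × {27} = {(x78,27), (x79,27)}
  {x78} × {28, 29} = {(x78,28), (x78,29)}
  {x78, x79} × {28} = {(x78,28), (x79,28)}
  {x78, x79} × {29} = {(x78,29), (x79,29)}
  {x79} × {27, 28} = {(x79,27), (x79,28)}
  {x79} × {27, 29} = {(x79,27), (x79,29)}
  {x79} × {28, 29} = {(x79,28), (x79,29)}
  {x78} × {27, 28, 29} = {(x78,27), (x78,28), (x78,29)}
  {x79} × {27, 28, 29} = {(x79,27), (x79,28), (x79,29)}
  {x78, x79} × {27, 28} = {(x78,27), (x78,28), (x79,27), (x79,28)}
  {x78, x79} × {27, 29} = {(x78,27), (x78,29), (x79,27), (x79,29)}
  {x78, x79} × {28, 29} = {(x78,28), (x78,29), (x79,28), (x79,29)}
  {x78, x79} × {27, 28, 29} = {(x78,27), (x78,28), (x78,29), (x79,27), (x79,28), (x79,29)}
These 22 distinct sets form the basis B.
Close under arbitrary unions to get τ_{X×Y}; counting gives |τ_{X×Y}| = 64.


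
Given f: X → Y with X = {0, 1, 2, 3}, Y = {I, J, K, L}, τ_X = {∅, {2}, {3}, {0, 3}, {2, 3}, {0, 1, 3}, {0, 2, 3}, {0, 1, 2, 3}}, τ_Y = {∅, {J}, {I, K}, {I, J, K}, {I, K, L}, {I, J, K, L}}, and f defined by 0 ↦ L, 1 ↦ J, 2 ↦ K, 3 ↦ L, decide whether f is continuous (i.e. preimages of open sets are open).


f is NOT continuous.

Compute f^{-1}(U) for each U ∈ τ_Y:
  U = ∅: f^{-1}(U) = ∅ ∈ τ_X ✓.
  U = {J}: f^{-1}(U) = {1} ∉ τ_X ✗.
  U = {I, K}: f^{-1}(U) = {2} ∈ τ_X ✓.
  U = {I, J, K}: f^{-1}(U) = {1, 2} ∉ τ_X ✗.
  U = {I, K, L}: f^{-1}(U) = {0, 2, 3} ∈ τ_X ✓.
  U = {I, J, K, L}: f^{-1}(U) = {0, 1, 2, 3} ∈ τ_X ✓.
Found U = {J} with f^{-1}(U) = {1} not in τ_X. Therefore f is NOT continuous.


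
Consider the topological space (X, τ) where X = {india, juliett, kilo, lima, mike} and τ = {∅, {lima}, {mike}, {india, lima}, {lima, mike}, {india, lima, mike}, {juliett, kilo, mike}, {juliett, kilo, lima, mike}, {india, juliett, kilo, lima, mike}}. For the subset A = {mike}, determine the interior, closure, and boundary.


int(A) = {mike}, cl(A) = {juliett, kilo, mike}, ∂A = {juliett, kilo}.

Closed sets in (X, τ) are complements of opens:
  closed(X, τ) = {∅, {india}, {india, lima}, {juliett, kilo}, {india, juliett, kilo}, {juliett, kilo, mike}, {india, juliett, kilo, lima}, {india, juliett, kilo, mike}, {india, juliett, kilo, lima, mike}}.
int(A) = ⋃ {U ∈ τ : U ⊆ A}. Opens contained in A: ∅, {mike}.
Taking the union of these: int(A) = {mike}.
cl(A) = ⋂ {C closed : A ⊆ C}. Closed sets containing A: {juliett, kilo, mike}, {india, juliett, kilo, mike}, {india, juliett, kilo, lima, mike}.
Intersecting these: cl(A) = {juliett, kilo, mike}.
∂A = cl(A) ∖ int(A) = {juliett, kilo, mike} ∖ {mike} = {juliett, kilo}.


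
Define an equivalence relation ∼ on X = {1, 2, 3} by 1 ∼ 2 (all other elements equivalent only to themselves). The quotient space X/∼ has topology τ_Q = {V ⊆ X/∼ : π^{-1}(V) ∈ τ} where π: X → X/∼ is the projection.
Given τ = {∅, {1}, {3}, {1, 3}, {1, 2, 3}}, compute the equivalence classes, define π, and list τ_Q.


X/∼ = {[1=2], [3]}; |τ_Q| = 3.

Equivalence classes: [1=2], [3].
Quotient map π: X → X/∼ sends 1 ↦ [1=2], 2 ↦ [1=2], 3 ↦ [3].
For each subset V ⊆ X/∼, compute π^{-1}(V) ⊆ X and check whether π^{-1}(V) ∈ τ. V is open in τ_Q iff π^{-1}(V) ∈ τ.
  V = {}: π^{-1}(V) = ∅ ∈ τ ✓.
  V = {[1=2]}: π^{-1}(V) = {1, 2} ∉ τ ✗.
  V = {[3]}: π^{-1}(V) = {3} ∈ τ ✓.
  V = {[1=2], [3]}: π^{-1}(V) = {1, 2, 3} ∈ τ ✓.
Open sets in the quotient: τ_Q = {{}, {[3]}, {[1=2], [3]}} (3 elements).


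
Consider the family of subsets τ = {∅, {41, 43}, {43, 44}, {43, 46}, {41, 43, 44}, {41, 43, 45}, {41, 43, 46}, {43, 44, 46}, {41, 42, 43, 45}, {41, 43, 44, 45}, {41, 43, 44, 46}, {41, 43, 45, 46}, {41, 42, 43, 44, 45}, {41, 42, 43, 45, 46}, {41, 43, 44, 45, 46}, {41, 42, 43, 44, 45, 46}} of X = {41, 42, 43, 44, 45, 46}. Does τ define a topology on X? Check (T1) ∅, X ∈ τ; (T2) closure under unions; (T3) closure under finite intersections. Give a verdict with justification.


τ is NOT a topology on X.

Axiom (T1): ∅ ∈ τ? Yes; X ∈ τ? Yes.
Axiom (T2/T3): check pairwise unions and intersections of members of τ.
Counterexample for (T3): {41, 43} ∩ {43, 44} = {43} ∉ τ. Therefore τ is NOT a topology.


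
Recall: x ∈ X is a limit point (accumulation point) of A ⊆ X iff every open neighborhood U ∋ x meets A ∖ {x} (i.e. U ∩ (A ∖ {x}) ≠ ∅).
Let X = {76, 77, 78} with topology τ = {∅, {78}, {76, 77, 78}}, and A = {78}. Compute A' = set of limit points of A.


A' = {76, 77}

For each x ∈ X, list the open sets U ∈ τ with x ∈ U, then check whether U ∩ (A ∖ {x}) ≠ ∅ for every such U.
  x = 76: opens ∋ x are {76, 77, 78}; each meets A ∖ {76}, so x IS a limit point.
  x = 77: opens ∋ x are {76, 77, 78}; each meets A ∖ {77}, so x IS a limit point.
  x = 78: open {78} ∋ x has {78} ∩ (A ∖ {78}) = ∅, so x is NOT a limit point.
Collecting: A' = {76, 77}.


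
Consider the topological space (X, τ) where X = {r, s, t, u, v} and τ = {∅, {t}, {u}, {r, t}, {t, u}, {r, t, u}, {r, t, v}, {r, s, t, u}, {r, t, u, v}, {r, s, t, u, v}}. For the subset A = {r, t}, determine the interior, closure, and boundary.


int(A) = {r, t}, cl(A) = {r, s, t, v}, ∂A = {s, v}.

Closed sets in (X, τ) are complements of opens:
  closed(X, τ) = {∅, {s}, {v}, {s, u}, {s, v}, {r, s, v}, {s, u, v}, {r, s, t, v}, {r, s, u, v}, {r, s, t, u, v}}.
int(A) = ⋃ {U ∈ τ : U ⊆ A}. Opens contained in A: ∅, {t}, {r, t}.
Taking the union of these: int(A) = {r, t}.
cl(A) = ⋂ {C closed : A ⊆ C}. Closed sets containing A: {r, s, t, v}, {r, s, t, u, v}.
Intersecting these: cl(A) = {r, s, t, v}.
∂A = cl(A) ∖ int(A) = {r, s, t, v} ∖ {r, t} = {s, v}.


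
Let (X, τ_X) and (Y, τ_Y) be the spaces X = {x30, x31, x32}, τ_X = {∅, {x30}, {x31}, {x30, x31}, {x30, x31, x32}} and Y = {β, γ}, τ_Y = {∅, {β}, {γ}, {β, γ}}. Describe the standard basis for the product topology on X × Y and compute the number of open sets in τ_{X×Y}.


Basis B = {∅ × ∅, {x30} × {β}, {x30} × {γ}, {x31} × {β}, {x31} × {γ}, {x30} × {β, γ}, {x30, x31} × {β}, {x30, x31} × {γ}, {x31} × {β, γ}, {x30, x31, x32} × {β}, {x30, x31, x32} × {γ}, {x30, x31} × {β, γ}, {x30, x31, x32} × {β, γ}}; |τ_{X×Y}| = 25.

Enumerate products U × V with U ∈ τ_X, V ∈ τ_Y (deduplicated):
  ∅ × ∅ = {} (∅)
  {x30} × {β} = {(x30,β)}
  {x30} × {γ} = {(x30,γ)}
  {x31} × {β} = {(x31,β)}
  {x31} × {γ} = {(x31,γ)}
  {x30} × {β, γ} = {(x30,β), (x30,γ)}
  {x30, x31} × {β} = {(x30,β), (x31,β)}
  {x30, x31} × {γ} = {(x30,γ), (x31,γ)}
  {x31} × {β, γ} = {(x31,β), (x31,γ)}
  {x30, x31, x32} × {β} = {(x30,β), (x31,β), (x32,β)}
  {x30, x31, x32} × {γ} = {(x30,γ), (x31,γ), (x32,γ)}
  {x30, x31} × {β, γ} = {(x30,β), (x30,γ), (x31,β), (x31,γ)}
  {x30, x31, x32} × {β, γ} = {(x30,β), (x30,γ), (x31,β), (x31,γ), (x32,β), (x32,γ)}
These 13 distinct sets form the basis B.
Close under arbitrary unions to get τ_{X×Y}; counting gives |τ_{X×Y}| = 25.


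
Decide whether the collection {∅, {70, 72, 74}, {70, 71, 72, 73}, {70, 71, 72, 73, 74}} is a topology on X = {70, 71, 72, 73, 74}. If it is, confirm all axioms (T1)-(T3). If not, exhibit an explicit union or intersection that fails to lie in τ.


τ is NOT a topology on X.

Axiom (T1): ∅ ∈ τ? Yes; X ∈ τ? Yes.
Axiom (T2/T3): check pairwise unions and intersections of members of τ.
Counterexample for (T3): {70, 72, 74} ∩ {70, 71, 72, 73} = {70, 72} ∉ τ. Therefore τ is NOT a topology.


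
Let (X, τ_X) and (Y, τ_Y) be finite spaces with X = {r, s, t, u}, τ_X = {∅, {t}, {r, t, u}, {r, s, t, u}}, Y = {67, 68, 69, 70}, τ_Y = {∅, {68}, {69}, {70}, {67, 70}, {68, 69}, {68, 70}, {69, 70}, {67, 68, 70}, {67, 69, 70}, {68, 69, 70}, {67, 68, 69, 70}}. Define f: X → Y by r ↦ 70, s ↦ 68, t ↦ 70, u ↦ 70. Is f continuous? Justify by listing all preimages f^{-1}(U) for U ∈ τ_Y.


f is NOT continuous.

Compute f^{-1}(U) for each U ∈ τ_Y:
  U = ∅: f^{-1}(U) = ∅ ∈ τ_X ✓.
  U = {68}: f^{-1}(U) = {s} ∉ τ_X ✗.
  U = {69}: f^{-1}(U) = ∅ ∈ τ_X ✓.
  U = {70}: f^{-1}(U) = {r, t, u} ∈ τ_X ✓.
  U = {67, 70}: f^{-1}(U) = {r, t, u} ∈ τ_X ✓.
  U = {68, 69}: f^{-1}(U) = {s} ∉ τ_X ✗.
  U = {68, 70}: f^{-1}(U) = {r, s, t, u} ∈ τ_X ✓.
  U = {69, 70}: f^{-1}(U) = {r, t, u} ∈ τ_X ✓.
  U = {67, 68, 70}: f^{-1}(U) = {r, s, t, u} ∈ τ_X ✓.
  U = {67, 69, 70}: f^{-1}(U) = {r, t, u} ∈ τ_X ✓.
  U = {68, 69, 70}: f^{-1}(U) = {r, s, t, u} ∈ τ_X ✓.
  U = {67, 68, 69, 70}: f^{-1}(U) = {r, s, t, u} ∈ τ_X ✓.
Found U = {68} with f^{-1}(U) = {s} not in τ_X. Therefore f is NOT continuous.


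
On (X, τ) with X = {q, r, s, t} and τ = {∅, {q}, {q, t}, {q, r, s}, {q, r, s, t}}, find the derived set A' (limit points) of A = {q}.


A' = {r, s, t}

For each x ∈ X, list the open sets U ∈ τ with x ∈ U, then check whether U ∩ (A ∖ {x}) ≠ ∅ for every such U.
  x = q: open {q} ∋ x has {q} ∩ (A ∖ {q}) = ∅, so x is NOT a limit point.
  x = r: opens ∋ x are {q, r, s}, {q, r, s, t}; each meets A ∖ {r}, so x IS a limit point.
  x = s: opens ∋ x are {q, r, s}, {q, r, s, t}; each meets A ∖ {s}, so x IS a limit point.
  x = t: opens ∋ x are {q, t}, {q, r, s, t}; each meets A ∖ {t}, so x IS a limit point.
Collecting: A' = {r, s, t}.


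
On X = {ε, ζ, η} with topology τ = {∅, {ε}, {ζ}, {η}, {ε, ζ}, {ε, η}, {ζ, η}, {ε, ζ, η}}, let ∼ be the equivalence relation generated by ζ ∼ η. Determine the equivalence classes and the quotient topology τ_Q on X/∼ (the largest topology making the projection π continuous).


X/∼ = {[ε], [ζ=η]}; |τ_Q| = 4.

Equivalence classes: [ε], [ζ=η].
Quotient map π: X → X/∼ sends ε ↦ [ε], ζ ↦ [ζ=η], η ↦ [ζ=η].
For each subset V ⊆ X/∼, compute π^{-1}(V) ⊆ X and check whether π^{-1}(V) ∈ τ. V is open in τ_Q iff π^{-1}(V) ∈ τ.
  V = {}: π^{-1}(V) = ∅ ∈ τ ✓.
  V = {[ε]}: π^{-1}(V) = {ε} ∈ τ ✓.
  V = {[ζ=η]}: π^{-1}(V) = {ζ, η} ∈ τ ✓.
  V = {[ε], [ζ=η]}: π^{-1}(V) = {ε, ζ, η} ∈ τ ✓.
Open sets in the quotient: τ_Q = {{}, {[ε]}, {[ζ=η]}, {[ε], [ζ=η]}} (4 elements).


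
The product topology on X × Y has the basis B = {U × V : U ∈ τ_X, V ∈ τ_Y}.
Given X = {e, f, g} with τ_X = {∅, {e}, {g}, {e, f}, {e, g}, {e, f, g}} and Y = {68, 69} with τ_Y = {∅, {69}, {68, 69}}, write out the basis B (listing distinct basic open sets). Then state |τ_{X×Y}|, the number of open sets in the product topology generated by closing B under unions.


Basis B = {∅ × ∅, {e} × {69}, {g} × {69}, {e} × {68, 69}, {e, f} × {69}, {e, g} × {69}, {g} × {68, 69}, {e, f, g} × {69}, {e, f} × {68, 69}, {e, g} × {68, 69}, {e, f, g} × {68, 69}}; |τ_{X×Y}| = 18.

Enumerate products U × V with U ∈ τ_X, V ∈ τ_Y (deduplicated):
  ∅ × ∅ = {} (∅)
  {e} × {69} = {(e,69)}
  {g} × {69} = {(g,69)}
  {e} × {68, 69} = {(e,68), (e,69)}
  {e, f} × {69} = {(e,69), (f,69)}
  {e, g} × {69} = {(e,69), (g,69)}
  {g} × {68, 69} = {(g,68), (g,69)}
  {e, f, g} × {69} = {(e,69), (f,69), (g,69)}
  {e, f} × {68, 69} = {(e,68), (e,69), (f,68), (f,69)}
  {e, g} × {68, 69} = {(e,68), (e,69), (g,68), (g,69)}
  {e, f, g} × {68, 69} = {(e,68), (e,69), (f,68), (f,69), (g,68), (g,69)}
These 11 distinct sets form the basis B.
Close under arbitrary unions to get τ_{X×Y}; counting gives |τ_{X×Y}| = 18.


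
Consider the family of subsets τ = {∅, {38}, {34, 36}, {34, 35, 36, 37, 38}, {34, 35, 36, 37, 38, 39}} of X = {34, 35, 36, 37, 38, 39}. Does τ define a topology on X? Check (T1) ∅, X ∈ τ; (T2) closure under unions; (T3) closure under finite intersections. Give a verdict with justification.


τ is NOT a topology on X.

Axiom (T1): ∅ ∈ τ? Yes; X ∈ τ? Yes.
Axiom (T2/T3): check pairwise unions and intersections of members of τ.
Counterexample for (T2): {38} ∪ {34, 36} = {34, 36, 38} ∉ τ. Therefore τ is NOT a topology.


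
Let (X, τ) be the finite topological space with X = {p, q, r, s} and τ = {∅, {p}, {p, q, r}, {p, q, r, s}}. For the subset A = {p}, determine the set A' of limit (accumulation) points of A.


A' = {q, r, s}

For each x ∈ X, list the open sets U ∈ τ with x ∈ U, then check whether U ∩ (A ∖ {x}) ≠ ∅ for every such U.
  x = p: open {p} ∋ x has {p} ∩ (A ∖ {p}) = ∅, so x is NOT a limit point.
  x = q: opens ∋ x are {p, q, r}, {p, q, r, s}; each meets A ∖ {q}, so x IS a limit point.
  x = r: opens ∋ x are {p, q, r}, {p, q, r, s}; each meets A ∖ {r}, so x IS a limit point.
  x = s: opens ∋ x are {p, q, r, s}; each meets A ∖ {s}, so x IS a limit point.
Collecting: A' = {q, r, s}.


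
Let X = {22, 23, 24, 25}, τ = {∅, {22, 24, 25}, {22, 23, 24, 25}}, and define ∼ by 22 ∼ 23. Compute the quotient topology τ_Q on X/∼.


X/∼ = {[22=23], [24], [25]}; |τ_Q| = 2.

Equivalence classes: [22=23], [24], [25].
Quotient map π: X → X/∼ sends 22 ↦ [22=23], 23 ↦ [22=23], 24 ↦ [24], 25 ↦ [25].
For each subset V ⊆ X/∼, compute π^{-1}(V) ⊆ X and check whether π^{-1}(V) ∈ τ. V is open in τ_Q iff π^{-1}(V) ∈ τ.
  V = {}: π^{-1}(V) = ∅ ∈ τ ✓.
  V = {[22=23]}: π^{-1}(V) = {22, 23} ∉ τ ✗.
  V = {[24]}: π^{-1}(V) = {24} ∉ τ ✗.
  V = {[22=23], [24]}: π^{-1}(V) = {22, 23, 24} ∉ τ ✗.
  V = {[25]}: π^{-1}(V) = {25} ∉ τ ✗.
  V = {[22=23], [25]}: π^{-1}(V) = {22, 23, 25} ∉ τ ✗.
  V = {[24], [25]}: π^{-1}(V) = {24, 25} ∉ τ ✗.
  V = {[22=23], [24], [25]}: π^{-1}(V) = {22, 23, 24, 25} ∈ τ ✓.
Open sets in the quotient: τ_Q = {{}, {[22=23], [24], [25]}} (2 elements).


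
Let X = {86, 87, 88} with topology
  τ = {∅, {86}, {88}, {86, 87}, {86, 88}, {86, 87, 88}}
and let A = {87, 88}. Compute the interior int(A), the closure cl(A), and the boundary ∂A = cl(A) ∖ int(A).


int(A) = {88}, cl(A) = {87, 88}, ∂A = {87}.

Closed sets in (X, τ) are complements of opens:
  closed(X, τ) = {∅, {87}, {88}, {86, 87}, {87, 88}, {86, 87, 88}}.
int(A) = ⋃ {U ∈ τ : U ⊆ A}. Opens contained in A: ∅, {88}.
Taking the union of these: int(A) = {88}.
cl(A) = ⋂ {C closed : A ⊆ C}. Closed sets containing A: {87, 88}, {86, 87, 88}.
Intersecting these: cl(A) = {87, 88}.
∂A = cl(A) ∖ int(A) = {87, 88} ∖ {88} = {87}.


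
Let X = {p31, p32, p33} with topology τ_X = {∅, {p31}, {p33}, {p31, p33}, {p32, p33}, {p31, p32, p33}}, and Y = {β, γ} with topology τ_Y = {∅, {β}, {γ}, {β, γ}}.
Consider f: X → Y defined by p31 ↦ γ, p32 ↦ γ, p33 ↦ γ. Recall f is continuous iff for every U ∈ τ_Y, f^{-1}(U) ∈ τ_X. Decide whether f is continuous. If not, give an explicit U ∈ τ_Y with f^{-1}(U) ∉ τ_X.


f IS continuous.

Compute f^{-1}(U) for each U ∈ τ_Y:
  U = ∅: f^{-1}(U) = ∅ ∈ τ_X ✓.
  U = {β}: f^{-1}(U) = ∅ ∈ τ_X ✓.
  U = {γ}: f^{-1}(U) = {p31, p32, p33} ∈ τ_X ✓.
  U = {β, γ}: f^{-1}(U) = {p31, p32, p33} ∈ τ_X ✓.
Every preimage lies in τ_X, so f IS continuous.


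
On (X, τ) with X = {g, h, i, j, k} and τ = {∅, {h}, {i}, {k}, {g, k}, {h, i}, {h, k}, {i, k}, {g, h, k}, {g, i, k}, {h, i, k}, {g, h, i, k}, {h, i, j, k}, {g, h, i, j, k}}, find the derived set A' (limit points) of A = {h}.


A' = {j}

For each x ∈ X, list the open sets U ∈ τ with x ∈ U, then check whether U ∩ (A ∖ {x}) ≠ ∅ for every such U.
  x = g: open {g, k} ∋ x has {g, k} ∩ (A ∖ {g}) = ∅, so x is NOT a limit point.
  x = h: open {h} ∋ x has {h} ∩ (A ∖ {h}) = ∅, so x is NOT a limit point.
  x = i: open {i} ∋ x has {i} ∩ (A ∖ {i}) = ∅, so x is NOT a limit point.
  x = j: opens ∋ x are {h, i, j, k}, {g, h, i, j, k}; each meets A ∖ {j}, so x IS a limit point.
  x = k: open {k} ∋ x has {k} ∩ (A ∖ {k}) = ∅, so x is NOT a limit point.
Collecting: A' = {j}.


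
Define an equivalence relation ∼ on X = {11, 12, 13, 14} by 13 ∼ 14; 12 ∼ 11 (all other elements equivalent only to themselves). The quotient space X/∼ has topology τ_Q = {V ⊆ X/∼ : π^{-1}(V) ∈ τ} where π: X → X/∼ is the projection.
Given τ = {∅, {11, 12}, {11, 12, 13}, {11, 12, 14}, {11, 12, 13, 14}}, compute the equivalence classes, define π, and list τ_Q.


X/∼ = {[11=12], [13=14]}; |τ_Q| = 3.

Equivalence classes: [11=12], [13=14].
Quotient map π: X → X/∼ sends 11 ↦ [11=12], 12 ↦ [11=12], 13 ↦ [13=14], 14 ↦ [13=14].
For each subset V ⊆ X/∼, compute π^{-1}(V) ⊆ X and check whether π^{-1}(V) ∈ τ. V is open in τ_Q iff π^{-1}(V) ∈ τ.
  V = {}: π^{-1}(V) = ∅ ∈ τ ✓.
  V = {[11=12]}: π^{-1}(V) = {11, 12} ∈ τ ✓.
  V = {[13=14]}: π^{-1}(V) = {13, 14} ∉ τ ✗.
  V = {[11=12], [13=14]}: π^{-1}(V) = {11, 12, 13, 14} ∈ τ ✓.
Open sets in the quotient: τ_Q = {{}, {[11=12]}, {[11=12], [13=14]}} (3 elements).


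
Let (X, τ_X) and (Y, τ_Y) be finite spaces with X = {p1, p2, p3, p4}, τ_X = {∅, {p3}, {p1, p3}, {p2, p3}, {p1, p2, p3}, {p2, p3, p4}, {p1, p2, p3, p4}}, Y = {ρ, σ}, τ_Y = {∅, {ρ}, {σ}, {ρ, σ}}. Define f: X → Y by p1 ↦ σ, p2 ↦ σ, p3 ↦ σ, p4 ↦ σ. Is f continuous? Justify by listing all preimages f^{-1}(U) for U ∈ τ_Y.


f IS continuous.

Compute f^{-1}(U) for each U ∈ τ_Y:
  U = ∅: f^{-1}(U) = ∅ ∈ τ_X ✓.
  U = {ρ}: f^{-1}(U) = ∅ ∈ τ_X ✓.
  U = {σ}: f^{-1}(U) = {p1, p2, p3, p4} ∈ τ_X ✓.
  U = {ρ, σ}: f^{-1}(U) = {p1, p2, p3, p4} ∈ τ_X ✓.
Every preimage lies in τ_X, so f IS continuous.
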